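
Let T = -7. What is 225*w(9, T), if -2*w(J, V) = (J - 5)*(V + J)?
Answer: -900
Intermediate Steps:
w(J, V) = -(-5 + J)*(J + V)/2 (w(J, V) = -(J - 5)*(V + J)/2 = -(-5 + J)*(J + V)/2)
225*w(9, T) = 225*(-½*9² + (5/2)*9 + (5/2)*(-7) - ½*9*(-7)) = 225*(-½*81 + 45/2 - 35/2 + 63/2) = 225*(-81/2 + 45/2 - 35/2 + 63/2) = 225*(-4) = -900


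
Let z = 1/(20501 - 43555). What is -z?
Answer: 1/23054 ≈ 4.3376e-5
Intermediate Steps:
z = -1/23054 (z = 1/(-23054) = -1/23054 ≈ -4.3376e-5)
-z = -1*(-1/23054) = 1/23054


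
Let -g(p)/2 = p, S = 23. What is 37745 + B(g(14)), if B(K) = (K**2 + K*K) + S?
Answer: 39336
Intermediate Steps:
g(p) = -2*p
B(K) = 23 + 2*K**2 (B(K) = (K**2 + K*K) + 23 = (K**2 + K**2) + 23 = 2*K**2 + 23 = 23 + 2*K**2)
37745 + B(g(14)) = 37745 + (23 + 2*(-2*14)**2) = 37745 + (23 + 2*(-28)**2) = 37745 + (23 + 2*784) = 37745 + (23 + 1568) = 37745 + 1591 = 39336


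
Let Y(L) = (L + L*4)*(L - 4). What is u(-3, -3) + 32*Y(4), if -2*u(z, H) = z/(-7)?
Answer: -3/14 ≈ -0.21429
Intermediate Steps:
u(z, H) = z/14 (u(z, H) = -z/(2*(-7)) = -z*(-1)/(2*7) = -(-1)*z/14 = z/14)
Y(L) = 5*L*(-4 + L) (Y(L) = (L + 4*L)*(-4 + L) = (5*L)*(-4 + L) = 5*L*(-4 + L))
u(-3, -3) + 32*Y(4) = (1/14)*(-3) + 32*(5*4*(-4 + 4)) = -3/14 + 32*(5*4*0) = -3/14 + 32*0 = -3/14 + 0 = -3/14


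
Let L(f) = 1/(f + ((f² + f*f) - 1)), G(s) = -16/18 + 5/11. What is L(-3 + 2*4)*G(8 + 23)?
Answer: -43/5346 ≈ -0.0080434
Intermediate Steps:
G(s) = -43/99 (G(s) = -16*1/18 + 5*(1/11) = -8/9 + 5/11 = -43/99)
L(f) = 1/(-1 + f + 2*f²) (L(f) = 1/(f + ((f² + f²) - 1)) = 1/(f + (2*f² - 1)) = 1/(f + (-1 + 2*f²)) = 1/(-1 + f + 2*f²))
L(-3 + 2*4)*G(8 + 23) = -43/99/(-1 + (-3 + 2*4) + 2*(-3 + 2*4)²) = -43/99/(-1 + (-3 + 8) + 2*(-3 + 8)²) = -43/99/(-1 + 5 + 2*5²) = -43/99/(-1 + 5 + 2*25) = -43/99/(-1 + 5 + 50) = -43/99/54 = (1/54)*(-43/99) = -43/5346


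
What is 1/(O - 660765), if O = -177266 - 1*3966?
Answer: -1/841997 ≈ -1.1877e-6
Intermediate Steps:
O = -181232 (O = -177266 - 3966 = -181232)
1/(O - 660765) = 1/(-181232 - 660765) = 1/(-841997) = -1/841997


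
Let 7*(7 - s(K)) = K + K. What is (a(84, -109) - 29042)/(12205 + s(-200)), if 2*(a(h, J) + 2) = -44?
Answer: -101731/42942 ≈ -2.3690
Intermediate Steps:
a(h, J) = -24 (a(h, J) = -2 + (1/2)*(-44) = -2 - 22 = -24)
s(K) = 7 - 2*K/7 (s(K) = 7 - (K + K)/7 = 7 - 2*K/7)
(a(84, -109) - 29042)/(12205 + s(-200)) = (-24 - 29042)/(12205 + (7 - 2/7*(-200))) = -29066/(12205 + (7 + 400/7)) = -29066/(12205 + 449/7) = -29066/85884/7 = -29066*7/85884 = -101731/42942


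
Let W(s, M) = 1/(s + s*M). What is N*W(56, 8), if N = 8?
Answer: 1/63 ≈ 0.015873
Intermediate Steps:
W(s, M) = 1/(s + M*s)
N*W(56, 8) = 8*(1/(56*(1 + 8))) = 8*((1/56)/9) = 8*((1/56)*(⅑)) = 8*(1/504) = 1/63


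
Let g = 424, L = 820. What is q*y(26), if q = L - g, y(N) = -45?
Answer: -17820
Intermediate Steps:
q = 396 (q = 820 - 1*424 = 820 - 424 = 396)
q*y(26) = 396*(-45) = -17820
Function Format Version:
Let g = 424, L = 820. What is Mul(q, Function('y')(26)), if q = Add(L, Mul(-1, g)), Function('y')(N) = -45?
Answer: -17820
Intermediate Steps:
q = 396 (q = Add(820, Mul(-1, 424)) = Add(820, -424) = 396)
Mul(q, Function('y')(26)) = Mul(396, -45) = -17820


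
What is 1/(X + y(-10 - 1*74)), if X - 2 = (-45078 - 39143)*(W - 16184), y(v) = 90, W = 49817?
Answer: -1/2832604801 ≈ -3.5303e-10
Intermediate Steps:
X = -2832604891 (X = 2 + (-45078 - 39143)*(49817 - 16184) = 2 - 84221*33633 = 2 - 2832604893 = -2832604891)
1/(X + y(-10 - 1*74)) = 1/(-2832604891 + 90) = 1/(-2832604801) = -1/2832604801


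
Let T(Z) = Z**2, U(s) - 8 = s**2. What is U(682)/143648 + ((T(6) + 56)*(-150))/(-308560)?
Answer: 454698351/138512584 ≈ 3.2827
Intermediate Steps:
U(s) = 8 + s**2
U(682)/143648 + ((T(6) + 56)*(-150))/(-308560) = (8 + 682**2)/143648 + ((6**2 + 56)*(-150))/(-308560) = (8 + 465124)*(1/143648) + ((36 + 56)*(-150))*(-1/308560) = 465132*(1/143648) + (92*(-150))*(-1/308560) = 116283/35912 - 13800*(-1/308560) = 116283/35912 + 345/7714 = 454698351/138512584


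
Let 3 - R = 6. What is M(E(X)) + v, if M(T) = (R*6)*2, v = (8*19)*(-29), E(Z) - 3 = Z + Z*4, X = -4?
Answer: -4444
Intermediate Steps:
R = -3 (R = 3 - 1*6 = 3 - 6 = -3)
E(Z) = 3 + 5*Z (E(Z) = 3 + (Z + Z*4) = 3 + (Z + 4*Z) = 3 + 5*Z)
v = -4408 (v = 152*(-29) = -4408)
M(T) = -36 (M(T) = -3*6*2 = -18*2 = -36)
M(E(X)) + v = -36 - 4408 = -4444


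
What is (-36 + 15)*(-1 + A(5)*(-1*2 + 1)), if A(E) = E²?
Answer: 546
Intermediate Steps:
(-36 + 15)*(-1 + A(5)*(-1*2 + 1)) = (-36 + 15)*(-1 + 5²*(-1*2 + 1)) = -21*(-1 + 25*(-2 + 1)) = -21*(-1 + 25*(-1)) = -21*(-1 - 25) = -21*(-26) = 546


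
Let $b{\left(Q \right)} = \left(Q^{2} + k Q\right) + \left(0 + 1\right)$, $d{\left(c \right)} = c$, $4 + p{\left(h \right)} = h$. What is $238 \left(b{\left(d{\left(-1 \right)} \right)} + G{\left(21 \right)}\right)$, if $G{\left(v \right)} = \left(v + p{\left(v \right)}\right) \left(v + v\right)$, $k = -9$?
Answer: $382466$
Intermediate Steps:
$p{\left(h \right)} = -4 + h$
$b{\left(Q \right)} = 1 + Q^{2} - 9 Q$ ($b{\left(Q \right)} = \left(Q^{2} - 9 Q\right) + \left(0 + 1\right) = \left(Q^{2} - 9 Q\right) + 1 = 1 + Q^{2} - 9 Q$)
$G{\left(v \right)} = 2 v \left(-4 + 2 v\right)$ ($G{\left(v \right)} = \left(v + \left(-4 + v\right)\right) \left(v + v\right) = \left(-4 + 2 v\right) 2 v = 2 v \left(-4 + 2 v\right)$)
$238 \left(b{\left(d{\left(-1 \right)} \right)} + G{\left(21 \right)}\right) = 238 \left(\left(1 + \left(-1\right)^{2} - -9\right) + 4 \cdot 21 \left(-2 + 21\right)\right) = 238 \left(\left(1 + 1 + 9\right) + 4 \cdot 21 \cdot 19\right) = 238 \left(11 + 1596\right) = 238 \cdot 1607 = 382466$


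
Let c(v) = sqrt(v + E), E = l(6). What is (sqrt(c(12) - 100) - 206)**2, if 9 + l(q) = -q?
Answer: (206 - sqrt(-100 + I*sqrt(3)))**2 ≈ 42300.0 - 4118.4*I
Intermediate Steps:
l(q) = -9 - q
E = -15 (E = -9 - 1*6 = -9 - 6 = -15)
c(v) = sqrt(-15 + v) (c(v) = sqrt(v - 15) = sqrt(-15 + v))
(sqrt(c(12) - 100) - 206)**2 = (sqrt(sqrt(-15 + 12) - 100) - 206)**2 = (sqrt(sqrt(-3) - 100) - 206)**2 = (sqrt(I*sqrt(3) - 100) - 206)**2 = (sqrt(-100 + I*sqrt(3)) - 206)**2 = (-206 + sqrt(-100 + I*sqrt(3)))**2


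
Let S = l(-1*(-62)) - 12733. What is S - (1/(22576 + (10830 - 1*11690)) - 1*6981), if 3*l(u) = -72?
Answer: -125431617/21716 ≈ -5776.0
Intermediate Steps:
l(u) = -24 (l(u) = (⅓)*(-72) = -24)
S = -12757 (S = -24 - 12733 = -12757)
S - (1/(22576 + (10830 - 1*11690)) - 1*6981) = -12757 - (1/(22576 + (10830 - 1*11690)) - 1*6981) = -12757 - (1/(22576 + (10830 - 11690)) - 6981) = -12757 - (1/(22576 - 860) - 6981) = -12757 - (1/21716 - 6981) = -12757 - 1*(-151599395/21716) = -12757 + 151599395/21716 = -125431617/21716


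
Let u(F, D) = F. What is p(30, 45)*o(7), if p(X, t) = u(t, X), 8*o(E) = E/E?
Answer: 45/8 ≈ 5.6250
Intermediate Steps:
o(E) = ⅛ (o(E) = (E/E)/8 = (⅛)*1 = ⅛)
p(X, t) = t
p(30, 45)*o(7) = 45*(⅛) = 45/8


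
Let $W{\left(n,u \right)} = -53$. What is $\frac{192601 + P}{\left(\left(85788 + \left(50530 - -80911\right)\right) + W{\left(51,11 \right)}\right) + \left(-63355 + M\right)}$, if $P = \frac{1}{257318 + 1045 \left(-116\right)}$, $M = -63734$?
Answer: $\frac{26212610899}{12260660526} \approx 2.1379$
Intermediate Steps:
$P = \frac{1}{136098}$ ($P = \frac{1}{257318 - 121220} = \frac{1}{136098} \approx 7.3476 \cdot 10^{-6}$)
$\frac{192601 + P}{\left(\left(85788 + \left(50530 - -80911\right)\right) + W{\left(51,11 \right)}\right) + \left(-63355 + M\right)} = \frac{192601 + \frac{1}{136098}}{\left(\left(85788 + \left(50530 - -80911\right)\right) - 53\right) - 127089} = \frac{26212610899}{136098 \left(\left(\left(85788 + \left(50530 + 80911\right)\right) - 53\right) - 127089\right)} = \frac{26212610899}{136098 \left(\left(\left(85788 + 131441\right) - 53\right) - 127089\right)} = \frac{26212610899}{136098 \left(\left(217229 - 53\right) - 127089\right)} = \frac{26212610899}{136098 \left(217176 - 127089\right)} = \frac{26212610899}{136098 \cdot 90087} = \frac{26212610899}{136098} \cdot \frac{1}{90087} = \frac{26212610899}{12260660526}$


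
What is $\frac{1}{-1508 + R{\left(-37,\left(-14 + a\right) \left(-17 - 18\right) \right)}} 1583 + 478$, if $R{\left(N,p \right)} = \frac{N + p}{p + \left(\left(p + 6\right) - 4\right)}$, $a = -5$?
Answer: $\frac{239432207}{502007} \approx 476.95$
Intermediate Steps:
$R{\left(N,p \right)} = \frac{N + p}{2 + 2 p}$ ($R{\left(N,p \right)} = \frac{N + p}{p + \left(\left(6 + p\right) - 4\right)} = \frac{N + p}{p + \left(2 + p\right)} = \frac{N + p}{2 + 2 p}$)
$\frac{1}{-1508 + R{\left(-37,\left(-14 + a\right) \left(-17 - 18\right) \right)}} 1583 + 478 = \frac{1}{-1508 + \frac{-37 + \left(-14 - 5\right) \left(-17 - 18\right)}{2 \left(1 + \left(-14 - 5\right) \left(-17 - 18\right)\right)}} 1583 + 478 = \frac{1}{-1508 + \frac{-37 - -665}{2 \left(1 - -665\right)}} 1583 + 478 = \frac{1}{-1508 + \frac{-37 + 665}{2 \left(1 + 665\right)}} 1583 + 478 = \frac{1}{-1508 + \frac{1}{2} \cdot \frac{1}{666} \cdot 628} \cdot 1583 + 478 = \frac{1}{-1508 + \frac{157}{333}} \cdot 1583 + 478 = \frac{1}{- \frac{502007}{333}} \cdot 1583 + 478 = \left(- \frac{333}{502007}\right) 1583 + 478 = - \frac{527139}{502007} + 478 = \frac{239432207}{502007}$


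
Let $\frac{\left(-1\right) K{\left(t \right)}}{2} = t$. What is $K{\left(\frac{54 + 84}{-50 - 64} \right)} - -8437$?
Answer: $\frac{160349}{19} \approx 8439.4$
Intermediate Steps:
$K{\left(t \right)} = - 2 t$
$K{\left(\frac{54 + 84}{-50 - 64} \right)} - -8437 = - 2 \frac{54 + 84}{-50 - 64} - -8437 = - 2 \frac{138}{-114} + 8437 = - 2 \cdot 138 \left(- \frac{1}{114}\right) + 8437 = \left(-2\right) \left(- \frac{23}{19}\right) + 8437 = \frac{46}{19} + 8437 = \frac{160349}{19}$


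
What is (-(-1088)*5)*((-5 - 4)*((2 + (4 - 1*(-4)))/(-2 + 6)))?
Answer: -122400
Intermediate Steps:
(-(-1088)*5)*((-5 - 4)*((2 + (4 - 1*(-4)))/(-2 + 6))) = (-68*(-80))*(-9*(2 + (4 + 4))/4) = 5440*(-9*(2 + 8)/4) = 5440*(-90/4) = 5440*(-9*5/2) = 5440*(-45/2) = -122400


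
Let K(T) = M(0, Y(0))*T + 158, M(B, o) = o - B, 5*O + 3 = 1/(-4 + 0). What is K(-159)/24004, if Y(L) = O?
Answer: 5227/480080 ≈ 0.010888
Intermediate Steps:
O = -13/20 (O = -⅗ + 1/(5*(-4 + 0)) = -⅗ + (⅕)/(-4) = -⅗ + (⅕)*(-¼) = -⅗ - 1/20 = -13/20 ≈ -0.65000)
Y(L) = -13/20
K(T) = 158 - 13*T/20 (K(T) = (-13/20 - 1*0)*T + 158 = (-13/20 + 0)*T + 158 = -13*T/20 + 158 = 158 - 13*T/20)
K(-159)/24004 = (158 - 13/20*(-159))/24004 = (158 + 2067/20)*(1/24004) = (5227/20)*(1/24004) = 5227/480080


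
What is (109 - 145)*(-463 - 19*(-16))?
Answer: 5724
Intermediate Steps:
(109 - 145)*(-463 - 19*(-16)) = -36*(-463 + 304) = -36*(-159) = 5724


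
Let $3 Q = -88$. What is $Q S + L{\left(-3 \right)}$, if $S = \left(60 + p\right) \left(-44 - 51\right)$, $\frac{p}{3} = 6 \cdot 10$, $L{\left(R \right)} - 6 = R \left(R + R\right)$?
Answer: $668824$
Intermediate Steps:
$Q = - \frac{88}{3}$ ($Q = \frac{1}{3} \left(-88\right) = - \frac{88}{3} \approx -29.333$)
$L{\left(R \right)} = 6 + 2 R^{2}$ ($L{\left(R \right)} = 6 + R \left(R + R\right) = 6 + R 2 R = 6 + 2 R^{2}$)
$p = 180$ ($p = 3 \cdot 6 \cdot 10 = 3 \cdot 60 = 180$)
$S = -22800$ ($S = \left(60 + 180\right) \left(-44 - 51\right) = 240 \left(-95\right) = -22800$)
$Q S + L{\left(-3 \right)} = \left(- \frac{88}{3}\right) \left(-22800\right) + \left(6 + 2 \left(-3\right)^{2}\right) = 668800 + \left(6 + 2 \cdot 9\right) = 668800 + \left(6 + 18\right) = 668800 + 24 = 668824$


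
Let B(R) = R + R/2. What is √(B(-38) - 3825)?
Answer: I*√3882 ≈ 62.306*I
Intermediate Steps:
B(R) = 3*R/2 (B(R) = R + R/2 = 3*R/2)
√(B(-38) - 3825) = √((3/2)*(-38) - 3825) = √(-57 - 3825) = √(-3882) = I*√3882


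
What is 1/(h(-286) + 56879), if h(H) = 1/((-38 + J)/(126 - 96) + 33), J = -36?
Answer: 458/26050597 ≈ 1.7581e-5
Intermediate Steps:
h(H) = 15/458 (h(H) = 1/((-38 - 36)/(126 - 96) + 33) = 1/(-74/30 + 33) = 1/(-74*1/30 + 33) = 1/(-37/15 + 33) = 1/(458/15) = 15/458)
1/(h(-286) + 56879) = 1/(15/458 + 56879) = 1/(26050597/458) = 458/26050597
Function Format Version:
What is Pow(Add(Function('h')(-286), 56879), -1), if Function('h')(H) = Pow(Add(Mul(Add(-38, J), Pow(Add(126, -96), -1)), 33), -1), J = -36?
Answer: Rational(458, 26050597) ≈ 1.7581e-5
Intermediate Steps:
Function('h')(H) = Rational(15, 458) (Function('h')(H) = Pow(Add(Mul(Add(-38, -36), Pow(Add(126, -96), -1)), 33), -1) = Pow(Add(Mul(-74, Pow(30, -1)), 33), -1) = Pow(Add(Mul(-74, Rational(1, 30)), 33), -1) = Pow(Add(Rational(-37, 15), 33), -1) = Pow(Rational(458, 15), -1) = Rational(15, 458))
Pow(Add(Function('h')(-286), 56879), -1) = Pow(Add(Rational(15, 458), 56879), -1) = Pow(Rational(26050597, 458), -1) = Rational(458, 26050597)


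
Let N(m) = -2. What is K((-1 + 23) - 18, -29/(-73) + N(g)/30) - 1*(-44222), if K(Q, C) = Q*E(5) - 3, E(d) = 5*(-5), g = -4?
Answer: 44119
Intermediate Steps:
E(d) = -25
K(Q, C) = -3 - 25*Q (K(Q, C) = Q*(-25) - 3 = -25*Q - 3 = -3 - 25*Q)
K((-1 + 23) - 18, -29/(-73) + N(g)/30) - 1*(-44222) = (-3 - 25*((-1 + 23) - 18)) - 1*(-44222) = (-3 - 25*(22 - 18)) + 44222 = (-3 - 25*4) + 44222 = (-3 - 100) + 44222 = -103 + 44222 = 44119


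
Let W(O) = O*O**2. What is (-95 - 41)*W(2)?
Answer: -1088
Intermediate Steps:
W(O) = O**3
(-95 - 41)*W(2) = (-95 - 41)*2**3 = -136*8 = -1088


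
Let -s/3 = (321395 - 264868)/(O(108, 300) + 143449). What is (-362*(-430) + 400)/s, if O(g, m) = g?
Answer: -7467835140/56527 ≈ -1.3211e+5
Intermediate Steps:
s = -169581/143557 (s = -3*(321395 - 264868)/(108 + 143449) = -169581/143557 ≈ -1.1813)
(-362*(-430) + 400)/s = (-362*(-430) + 400)/(-169581/143557) = (155660 + 400)*(-143557/169581) = 156060*(-143557/169581) = -7467835140/56527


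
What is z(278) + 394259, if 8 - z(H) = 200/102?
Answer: 20107517/51 ≈ 3.9427e+5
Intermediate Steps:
z(H) = 308/51 (z(H) = 8 - 200/102 = 8 - 1*100/51 = 8 - 100/51 = 308/51)
z(278) + 394259 = 308/51 + 394259 = 20107517/51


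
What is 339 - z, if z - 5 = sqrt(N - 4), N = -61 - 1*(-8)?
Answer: 334 - I*sqrt(57) ≈ 334.0 - 7.5498*I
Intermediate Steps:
N = -53 (N = -61 + 8 = -53)
z = 5 + I*sqrt(57) (z = 5 + sqrt(-53 - 4) = 5 + sqrt(-57) = 5 + I*sqrt(57) ≈ 5.0 + 7.5498*I)
339 - z = 339 - (5 + I*sqrt(57)) = 339 + (-5 - I*sqrt(57)) = 334 - I*sqrt(57)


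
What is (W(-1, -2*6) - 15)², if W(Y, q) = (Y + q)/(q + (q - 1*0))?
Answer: 120409/576 ≈ 209.04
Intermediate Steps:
W(Y, q) = (Y + q)/(2*q) (W(Y, q) = (Y + q)/(q + (q + 0)) = (Y + q)/(q + q) = (Y + q)/((2*q)) = (Y + q)*(1/(2*q)) = (Y + q)/(2*q))
(W(-1, -2*6) - 15)² = ((-1 - 2*6)/(2*((-2*6))) - 15)² = ((½)*(-1 - 12)/(-12) - 15)² = ((½)*(-1/12)*(-13) - 15)² = (13/24 - 15)² = (-347/24)² = 120409/576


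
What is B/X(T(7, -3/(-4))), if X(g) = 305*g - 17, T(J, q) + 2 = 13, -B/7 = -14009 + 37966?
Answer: -167699/3338 ≈ -50.239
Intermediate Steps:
B = -167699 (B = -7*(-14009 + 37966) = -7*23957 = -167699)
T(J, q) = 11 (T(J, q) = -2 + 13 = 11)
X(g) = -17 + 305*g
B/X(T(7, -3/(-4))) = -167699/(-17 + 305*11) = -167699/(-17 + 3355) = -167699/3338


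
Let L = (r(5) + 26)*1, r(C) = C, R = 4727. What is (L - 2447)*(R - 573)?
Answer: -10036064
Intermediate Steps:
L = 31 (L = (5 + 26)*1 = 31*1 = 31)
(L - 2447)*(R - 573) = (31 - 2447)*(4727 - 573) = -2416*4154 = -10036064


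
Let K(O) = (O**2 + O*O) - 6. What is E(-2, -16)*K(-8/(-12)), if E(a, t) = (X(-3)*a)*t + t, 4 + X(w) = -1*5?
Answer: 13984/9 ≈ 1553.8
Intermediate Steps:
X(w) = -9 (X(w) = -4 - 1*5 = -4 - 5 = -9)
E(a, t) = t - 9*a*t (E(a, t) = (-9*a)*t + t = -9*a*t + t = t - 9*a*t)
K(O) = -6 + 2*O**2 (K(O) = (O**2 + O**2) - 6 = 2*O**2 - 6 = -6 + 2*O**2)
E(-2, -16)*K(-8/(-12)) = (-16*(1 - 9*(-2)))*(-6 + 2*(-8/(-12))**2) = (-16*(1 + 18))*(-6 + 2*(-8*(-1/12))**2) = (-16*19)*(-6 + 2*(2/3)**2) = -304*(-6 + 2*(4/9)) = -304*(-6 + 8/9) = -304*(-46/9) = 13984/9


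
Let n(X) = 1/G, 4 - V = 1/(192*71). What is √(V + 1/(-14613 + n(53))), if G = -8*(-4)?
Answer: √2539572672275327595/796815960 ≈ 2.0000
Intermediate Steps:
G = 32
V = 54527/13632 (V = 4 - 1/(192*71) = 4 - 1/13632 = 54527/13632 ≈ 3.9999)
n(X) = 1/32
√(V + 1/(-14613 + n(53))) = √(54527/13632 + 1/(-14613 + 1/32)) = √(54527/13632 + 1/(-467615/32)) = √(54527/13632 - 32/467615) = √(25497206881/6374527680) = √2539572672275327595/796815960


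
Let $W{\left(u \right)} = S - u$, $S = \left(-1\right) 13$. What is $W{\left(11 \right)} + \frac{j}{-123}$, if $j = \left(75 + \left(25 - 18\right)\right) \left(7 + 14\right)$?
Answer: $-38$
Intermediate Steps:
$j = 1722$ ($j = \left(75 + \left(25 - 18\right)\right) 21 = \left(75 + 7\right) 21 = 82 \cdot 21 = 1722$)
$S = -13$
$W{\left(u \right)} = -13 - u$
$W{\left(11 \right)} + \frac{j}{-123} = \left(-13 - 11\right) + \frac{1}{-123} \cdot 1722 = \left(-13 - 11\right) - 14 = -24 - 14 = -38$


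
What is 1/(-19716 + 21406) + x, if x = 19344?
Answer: 32691361/1690 ≈ 19344.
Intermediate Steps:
1/(-19716 + 21406) + x = 1/(-19716 + 21406) + 19344 = 1/1690 + 19344 = 32691361/1690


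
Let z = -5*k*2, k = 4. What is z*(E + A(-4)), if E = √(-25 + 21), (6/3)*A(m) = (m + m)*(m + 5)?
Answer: 160 - 80*I ≈ 160.0 - 80.0*I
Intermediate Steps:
A(m) = m*(5 + m) (A(m) = ((m + m)*(m + 5))/2 = ((2*m)*(5 + m))/2 = (2*m*(5 + m))/2 = m*(5 + m))
E = 2*I (E = √(-4) = 2*I ≈ 2.0*I)
z = -40 (z = -5*4*2 = -20*2 = -40)
z*(E + A(-4)) = -40*(2*I - 4*(5 - 4)) = -40*(2*I - 4*1) = -40*(2*I - 4) = -40*(-4 + 2*I) = 160 - 80*I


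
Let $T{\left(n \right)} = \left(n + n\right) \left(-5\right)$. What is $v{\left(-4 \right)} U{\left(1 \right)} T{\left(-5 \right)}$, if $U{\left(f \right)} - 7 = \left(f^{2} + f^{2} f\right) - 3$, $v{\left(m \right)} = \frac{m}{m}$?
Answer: $300$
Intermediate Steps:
$v{\left(m \right)} = 1$
$T{\left(n \right)} = - 10 n$ ($T{\left(n \right)} = 2 n \left(-5\right) = - 10 n$)
$U{\left(f \right)} = 4 + f^{2} + f^{3}$ ($U{\left(f \right)} = 7 - \left(3 - f^{2} - f^{2} f\right) = 7 - \left(3 - f^{2} - f^{3}\right) = 7 + \left(-3 + f^{2} + f^{3}\right) = 4 + f^{2} + f^{3}$)
$v{\left(-4 \right)} U{\left(1 \right)} T{\left(-5 \right)} = 1 \left(4 + 1^{2} + 1^{3}\right) \left(\left(-10\right) \left(-5\right)\right) = 1 \left(4 + 1 + 1\right) 50 = 1 \cdot 6 \cdot 50 = 6 \cdot 50 = 300$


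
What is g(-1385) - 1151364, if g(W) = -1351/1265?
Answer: -1456476811/1265 ≈ -1.1514e+6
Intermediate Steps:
g(W) = -1351/1265 (g(W) = -1351*1/1265 = -1351/1265)
g(-1385) - 1151364 = -1351/1265 - 1151364 = -1456476811/1265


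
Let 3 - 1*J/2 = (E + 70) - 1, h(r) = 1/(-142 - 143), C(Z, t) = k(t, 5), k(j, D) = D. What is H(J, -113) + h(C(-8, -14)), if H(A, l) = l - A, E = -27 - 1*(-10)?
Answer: -4276/285 ≈ -15.004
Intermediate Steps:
C(Z, t) = 5
h(r) = -1/285 (h(r) = 1/(-285) = -1/285)
E = -17 (E = -27 + 10 = -17)
J = -98 (J = 6 - 2*((-17 + 70) - 1) = 6 - 2*(53 - 1) = 6 - 2*52 = 6 - 104 = -98)
H(J, -113) + h(C(-8, -14)) = (-113 - 1*(-98)) - 1/285 = (-113 + 98) - 1/285 = -15 - 1/285 = -4276/285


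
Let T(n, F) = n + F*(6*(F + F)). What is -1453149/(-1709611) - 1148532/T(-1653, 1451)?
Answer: 11582530432213/14396724840383 ≈ 0.80453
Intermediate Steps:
T(n, F) = n + 12*F² (T(n, F) = n + F*(6*(2*F)) = n + F*(12*F) = n + 12*F²)
-1453149/(-1709611) - 1148532/T(-1653, 1451) = -1453149/(-1709611) - 1148532/(-1653 + 12*1451²) = -1453149*(-1/1709611) - 1148532/(-1653 + 12*2105401) = 1453149/1709611 - 1148532/(-1653 + 25264812) = 1453149/1709611 - 1148532/25263159 = 1453149/1709611 - 1148532*1/25263159 = 1453149/1709611 - 382844/8421053 = 11582530432213/14396724840383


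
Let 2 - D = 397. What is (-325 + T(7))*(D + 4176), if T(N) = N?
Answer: -1202358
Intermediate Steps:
D = -395 (D = 2 - 1*397 = 2 - 397 = -395)
(-325 + T(7))*(D + 4176) = (-325 + 7)*(-395 + 4176) = -318*3781 = -1202358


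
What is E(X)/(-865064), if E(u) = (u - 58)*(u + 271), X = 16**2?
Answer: -52173/432532 ≈ -0.12062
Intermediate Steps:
X = 256
E(u) = (-58 + u)*(271 + u)
E(X)/(-865064) = (-15718 + 256**2 + 213*256)/(-865064) = (-15718 + 65536 + 54528)*(-1/865064) = 104346*(-1/865064) = -52173/432532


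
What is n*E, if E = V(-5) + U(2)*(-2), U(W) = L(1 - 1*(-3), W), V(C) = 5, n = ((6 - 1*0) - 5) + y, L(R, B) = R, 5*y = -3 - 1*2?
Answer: 0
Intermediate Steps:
y = -1 (y = (-3 - 1*2)/5 = (-3 - 2)/5 = (1/5)*(-5) = -1)
n = 0 (n = ((6 - 1*0) - 5) - 1 = ((6 + 0) - 5) - 1 = (6 - 5) - 1 = 1 - 1 = 0)
U(W) = 4 (U(W) = 1 - 1*(-3) = 1 + 3 = 4)
E = -3 (E = 5 + 4*(-2) = 5 - 8 = -3)
n*E = 0*(-3) = 0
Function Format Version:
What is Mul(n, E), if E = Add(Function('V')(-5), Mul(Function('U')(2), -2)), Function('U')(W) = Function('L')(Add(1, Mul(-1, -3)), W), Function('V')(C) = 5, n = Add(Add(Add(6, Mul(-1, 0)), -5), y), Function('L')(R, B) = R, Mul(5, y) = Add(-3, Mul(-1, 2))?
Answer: 0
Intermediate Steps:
y = -1 (y = Mul(Rational(1, 5), Add(-3, Mul(-1, 2))) = Mul(Rational(1, 5), Add(-3, -2)) = Mul(Rational(1, 5), -5) = -1)
n = 0 (n = Add(Add(Add(6, Mul(-1, 0)), -5), -1) = Add(Add(Add(6, 0), -5), -1) = Add(Add(6, -5), -1) = Add(1, -1) = 0)
Function('U')(W) = 4 (Function('U')(W) = Add(1, Mul(-1, -3)) = Add(1, 3) = 4)
E = -3 (E = Add(5, Mul(4, -2)) = Add(5, -8) = -3)
Mul(n, E) = Mul(0, -3) = 0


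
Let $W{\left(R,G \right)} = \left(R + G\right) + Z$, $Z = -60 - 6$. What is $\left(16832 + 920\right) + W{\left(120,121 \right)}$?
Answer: $17927$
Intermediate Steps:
$Z = -66$ ($Z = -60 - 6 = -66$)
$W{\left(R,G \right)} = -66 + G + R$ ($W{\left(R,G \right)} = \left(R + G\right) - 66 = \left(G + R\right) - 66 = -66 + G + R$)
$\left(16832 + 920\right) + W{\left(120,121 \right)} = \left(16832 + 920\right) + \left(-66 + 121 + 120\right) = 17752 + 175 = 17927$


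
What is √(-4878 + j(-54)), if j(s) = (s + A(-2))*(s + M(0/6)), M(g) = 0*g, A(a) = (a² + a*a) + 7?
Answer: 6*I*√77 ≈ 52.65*I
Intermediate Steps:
A(a) = 7 + 2*a² (A(a) = (a² + a²) + 7 = 2*a² + 7 = 7 + 2*a²)
M(g) = 0
j(s) = s*(15 + s) (j(s) = (s + (7 + 2*(-2)²))*(s + 0) = (s + (7 + 2*4))*s = (s + (7 + 8))*s = (s + 15)*s = (15 + s)*s = s*(15 + s))
√(-4878 + j(-54)) = √(-4878 - 54*(15 - 54)) = √(-4878 - 54*(-39)) = √(-4878 + 2106) = √(-2772) = 6*I*√77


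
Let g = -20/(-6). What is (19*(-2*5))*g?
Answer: -1900/3 ≈ -633.33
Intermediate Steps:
g = 10/3 (g = -20*(-⅙) = 10/3 ≈ 3.3333)
(19*(-2*5))*g = (19*(-2*5))*(10/3) = (19*(-10))*(10/3) = -190*10/3 = -1900/3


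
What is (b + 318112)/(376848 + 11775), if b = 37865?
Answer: 118659/129541 ≈ 0.91600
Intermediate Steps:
(b + 318112)/(376848 + 11775) = (37865 + 318112)/(376848 + 11775) = 355977/388623 = 355977*(1/388623) = 118659/129541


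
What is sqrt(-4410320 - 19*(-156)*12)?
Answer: 4*I*sqrt(273422) ≈ 2091.6*I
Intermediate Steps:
sqrt(-4410320 - 19*(-156)*12) = sqrt(-4410320 + 2964*12) = sqrt(-4410320 + 35568) = sqrt(-4374752) = 4*I*sqrt(273422)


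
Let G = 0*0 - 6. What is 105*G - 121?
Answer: -751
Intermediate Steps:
G = -6 (G = 0 - 6 = -6)
105*G - 121 = 105*(-6) - 121 = -630 - 121 = -751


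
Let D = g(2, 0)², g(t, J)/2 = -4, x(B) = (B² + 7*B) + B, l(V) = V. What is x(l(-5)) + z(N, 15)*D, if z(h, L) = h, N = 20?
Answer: 1265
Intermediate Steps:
x(B) = B² + 8*B
g(t, J) = -8 (g(t, J) = 2*(-4) = -8)
D = 64 (D = (-8)² = 64)
x(l(-5)) + z(N, 15)*D = -5*(8 - 5) + 20*64 = -5*3 + 1280 = -15 + 1280 = 1265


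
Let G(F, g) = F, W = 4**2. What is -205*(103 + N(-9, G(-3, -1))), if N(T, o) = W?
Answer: -24395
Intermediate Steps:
W = 16
N(T, o) = 16
-205*(103 + N(-9, G(-3, -1))) = -205*(103 + 16) = -205*119 = -24395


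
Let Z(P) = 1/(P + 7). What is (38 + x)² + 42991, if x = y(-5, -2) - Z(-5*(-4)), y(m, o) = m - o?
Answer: 32231575/729 ≈ 44213.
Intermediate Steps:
Z(P) = 1/(7 + P)
x = -82/27 (x = (-5 - 1*(-2)) - 1/(7 - 5*(-4)) = (-5 + 2) - 1/(7 + 20) = -3 - 1/27 = -82/27 ≈ -3.0370)
(38 + x)² + 42991 = (38 - 82/27)² + 42991 = (944/27)² + 42991 = 891136/729 + 42991 = 32231575/729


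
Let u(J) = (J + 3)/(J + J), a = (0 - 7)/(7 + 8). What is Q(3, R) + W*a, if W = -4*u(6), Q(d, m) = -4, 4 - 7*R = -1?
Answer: -13/5 ≈ -2.6000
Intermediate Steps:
R = 5/7 (R = 4/7 - ⅐*(-1) = 4/7 + ⅐ = 5/7 ≈ 0.71429)
a = -7/15 ≈ -0.46667
u(J) = (3 + J)/(2*J) (u(J) = (3 + J)/((2*J)) = (3 + J)*(1/(2*J)) = (3 + J)/(2*J))
W = -3 (W = -2*(3 + 6)/6 = -2*9/6 = -4*¾ = -3)
Q(3, R) + W*a = -4 - 3*(-7/15) = -4 + 7/5 = -13/5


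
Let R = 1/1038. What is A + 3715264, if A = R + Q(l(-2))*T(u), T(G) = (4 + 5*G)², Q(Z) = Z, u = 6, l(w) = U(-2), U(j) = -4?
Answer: 3851644321/1038 ≈ 3.7106e+6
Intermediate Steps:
l(w) = -4
R = 1/1038 ≈ 0.00096339
A = -4799711/1038 (A = 1/1038 - 4*(4 + 5*6)² = 1/1038 - 4*(4 + 30)² = 1/1038 - 4*34² = 1/1038 - 4*1156 = 1/1038 - 4624 = -4799711/1038 ≈ -4624.0)
A + 3715264 = -4799711/1038 + 3715264 = 3851644321/1038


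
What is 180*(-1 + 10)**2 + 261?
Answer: 14841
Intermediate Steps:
180*(-1 + 10)**2 + 261 = 180*9**2 + 261 = 180*81 + 261 = 14580 + 261 = 14841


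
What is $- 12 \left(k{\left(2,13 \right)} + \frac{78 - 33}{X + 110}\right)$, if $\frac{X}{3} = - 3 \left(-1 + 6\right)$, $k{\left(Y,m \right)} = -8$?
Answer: $\frac{1140}{13} \approx 87.692$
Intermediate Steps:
$X = -45$ ($X = 3 \left(- 3 \left(-1 + 6\right)\right) = 3 \left(\left(-3\right) 5\right) = 3 \left(-15\right) = -45$)
$- 12 \left(k{\left(2,13 \right)} + \frac{78 - 33}{X + 110}\right) = - 12 \left(-8 + \frac{78 - 33}{-45 + 110}\right) = - 12 \left(-8 + \frac{45}{65}\right) = - 12 \left(-8 + 45 \cdot \frac{1}{65}\right) = - 12 \left(-8 + \frac{9}{13}\right) = \left(-12\right) \left(- \frac{95}{13}\right) = \frac{1140}{13}$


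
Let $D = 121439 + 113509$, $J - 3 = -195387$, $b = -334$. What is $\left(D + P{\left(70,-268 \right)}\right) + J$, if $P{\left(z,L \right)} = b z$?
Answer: $16184$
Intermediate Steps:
$J = -195384$ ($J = 3 - 195387 = -195384$)
$P{\left(z,L \right)} = - 334 z$
$D = 234948$
$\left(D + P{\left(70,-268 \right)}\right) + J = \left(234948 - 23380\right) - 195384 = 211568 - 195384 = 16184$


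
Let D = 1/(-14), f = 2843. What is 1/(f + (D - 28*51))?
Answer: 14/19809 ≈ 0.00070675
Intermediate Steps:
D = -1/14 ≈ -0.071429
1/(f + (D - 28*51)) = 1/(2843 + (-1/14 - 28*51)) = 1/(2843 + (-1/14 - 1428)) = 1/(2843 - 19993/14) = 1/(19809/14) = 14/19809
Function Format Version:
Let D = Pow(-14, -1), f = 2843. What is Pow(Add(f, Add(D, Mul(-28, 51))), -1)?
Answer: Rational(14, 19809) ≈ 0.00070675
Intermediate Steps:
D = Rational(-1, 14) ≈ -0.071429
Pow(Add(f, Add(D, Mul(-28, 51))), -1) = Pow(Add(2843, Add(Rational(-1, 14), Mul(-28, 51))), -1) = Pow(Add(2843, Add(Rational(-1, 14), -1428)), -1) = Pow(Add(2843, Rational(-19993, 14)), -1) = Pow(Rational(19809, 14), -1) = Rational(14, 19809)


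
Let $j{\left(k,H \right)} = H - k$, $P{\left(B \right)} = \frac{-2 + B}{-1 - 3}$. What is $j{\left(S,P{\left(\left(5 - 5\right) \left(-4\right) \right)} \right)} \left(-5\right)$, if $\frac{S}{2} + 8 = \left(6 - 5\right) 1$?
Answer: $- \frac{145}{2} \approx -72.5$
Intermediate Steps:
$P{\left(B \right)} = \frac{1}{2} - \frac{B}{4}$ ($P{\left(B \right)} = \frac{-2 + B}{-4} = \left(-2 + B\right) \left(- \frac{1}{4}\right) = \frac{1}{2} - \frac{B}{4}$)
$S = -14$ ($S = -16 + 2 \left(6 - 5\right) 1 = -16 + 2 \cdot 1 \cdot 1 = -16 + 2 \cdot 1 = -16 + 2 = -14$)
$j{\left(S,P{\left(\left(5 - 5\right) \left(-4\right) \right)} \right)} \left(-5\right) = \left(\left(\frac{1}{2} - \frac{\left(5 - 5\right) \left(-4\right)}{4}\right) - -14\right) \left(-5\right) = \left(\left(\frac{1}{2} - \frac{0 \left(-4\right)}{4}\right) + 14\right) \left(-5\right) = \left(\left(\frac{1}{2} - 0\right) + 14\right) \left(-5\right) = \left(\left(\frac{1}{2} + 0\right) + 14\right) \left(-5\right) = \left(\frac{1}{2} + 14\right) \left(-5\right) = \frac{29}{2} \left(-5\right) = - \frac{145}{2}$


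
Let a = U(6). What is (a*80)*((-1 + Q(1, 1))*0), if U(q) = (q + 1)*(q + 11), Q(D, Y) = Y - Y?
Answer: 0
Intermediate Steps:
Q(D, Y) = 0
U(q) = (1 + q)*(11 + q)
a = 119 (a = 11 + 6² + 12*6 = 11 + 36 + 72 = 119)
(a*80)*((-1 + Q(1, 1))*0) = (119*80)*((-1 + 0)*0) = 9520*(-1*0) = 9520*0 = 0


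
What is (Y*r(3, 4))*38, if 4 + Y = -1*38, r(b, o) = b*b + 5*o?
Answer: -46284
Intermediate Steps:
r(b, o) = b² + 5*o
Y = -42 (Y = -4 - 1*38 = -4 - 38 = -42)
(Y*r(3, 4))*38 = -42*(3² + 5*4)*38 = -42*(9 + 20)*38 = -42*29*38 = -1218*38 = -46284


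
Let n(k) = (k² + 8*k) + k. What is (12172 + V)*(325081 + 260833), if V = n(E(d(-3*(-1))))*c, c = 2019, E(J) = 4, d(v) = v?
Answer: 68645684240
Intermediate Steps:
n(k) = k² + 9*k
V = 104988 (V = (4*(9 + 4))*2019 = (4*13)*2019 = 52*2019 = 104988)
(12172 + V)*(325081 + 260833) = (12172 + 104988)*(325081 + 260833) = 117160*585914 = 68645684240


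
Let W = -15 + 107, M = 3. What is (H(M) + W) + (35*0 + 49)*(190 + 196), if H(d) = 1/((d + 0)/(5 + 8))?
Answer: 57031/3 ≈ 19010.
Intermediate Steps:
W = 92
H(d) = 13/d (H(d) = 1/(d/13) = 13/d)
(H(M) + W) + (35*0 + 49)*(190 + 196) = (13/3 + 92) + (35*0 + 49)*(190 + 196) = (13*(⅓) + 92) + (0 + 49)*386 = (13/3 + 92) + 49*386 = 289/3 + 18914 = 57031/3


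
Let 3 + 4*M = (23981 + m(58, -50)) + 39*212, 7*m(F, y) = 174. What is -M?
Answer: -56474/7 ≈ -8067.7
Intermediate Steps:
m(F, y) = 174/7 (m(F, y) = (1/7)*174 = 174/7)
M = 56474/7 (M = -3/4 + ((23981 + 174/7) + 39*212)/4 = -3/4 + (168041/7 + 8268)/4 = -3/4 + (1/4)*(225917/7) = -3/4 + 225917/28 = 56474/7 ≈ 8067.7)
-M = -1*56474/7 = -56474/7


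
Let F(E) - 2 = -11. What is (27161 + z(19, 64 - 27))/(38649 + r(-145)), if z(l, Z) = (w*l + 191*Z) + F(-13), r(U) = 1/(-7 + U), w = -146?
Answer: 4779640/5874647 ≈ 0.81360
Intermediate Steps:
F(E) = -9 (F(E) = 2 - 11 = -9)
z(l, Z) = -9 - 146*l + 191*Z (z(l, Z) = (-146*l + 191*Z) - 9 = -9 - 146*l + 191*Z)
(27161 + z(19, 64 - 27))/(38649 + r(-145)) = (27161 + (-9 - 146*19 + 191*(64 - 27)))/(38649 + 1/(-7 - 145)) = (27161 + (-9 - 2774 + 191*37))/(38649 + 1/(-152)) = (27161 + (-9 - 2774 + 7067))/(38649 - 1/152) = (27161 + 4284)/(5874647/152) = 31445*(152/5874647) = 4779640/5874647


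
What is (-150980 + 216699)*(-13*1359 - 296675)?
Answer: -20658241898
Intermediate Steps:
(-150980 + 216699)*(-13*1359 - 296675) = 65719*(-17667 - 296675) = 65719*(-314342) = -20658241898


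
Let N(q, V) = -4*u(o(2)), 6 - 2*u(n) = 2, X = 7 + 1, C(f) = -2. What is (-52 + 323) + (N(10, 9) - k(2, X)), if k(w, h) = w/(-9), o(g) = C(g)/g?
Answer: 2369/9 ≈ 263.22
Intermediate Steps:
X = 8
o(g) = -2/g
u(n) = 2 (u(n) = 3 - 1/2*2 = 3 - 1 = 2)
N(q, V) = -8 (N(q, V) = -4*2 = -8)
k(w, h) = -w/9 (k(w, h) = w*(-1/9) = -w/9)
(-52 + 323) + (N(10, 9) - k(2, X)) = (-52 + 323) + (-8 - (-1)*2/9) = 271 + (-8 - 1*(-2/9)) = 271 + (-8 + 2/9) = 271 - 70/9 = 2369/9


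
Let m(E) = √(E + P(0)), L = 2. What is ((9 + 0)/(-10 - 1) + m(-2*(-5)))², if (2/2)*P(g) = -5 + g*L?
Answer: 686/121 - 18*√5/11 ≈ 2.0104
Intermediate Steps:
P(g) = -5 + 2*g (P(g) = -5 + g*2 = -5 + 2*g)
m(E) = √(-5 + E) (m(E) = √(E + (-5 + 2*0)) = √(E + (-5 + 0)) = √(E - 5) = √(-5 + E))
((9 + 0)/(-10 - 1) + m(-2*(-5)))² = ((9 + 0)/(-10 - 1) + √(-5 - 2*(-5)))² = (9/(-11) + √(-5 + 10))² = (9*(-1/11) + √5)² = (-9/11 + √5)²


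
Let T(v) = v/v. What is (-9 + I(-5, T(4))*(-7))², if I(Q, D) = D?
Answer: 256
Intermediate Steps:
T(v) = 1
(-9 + I(-5, T(4))*(-7))² = (-9 + 1*(-7))² = (-9 - 7)² = (-16)² = 256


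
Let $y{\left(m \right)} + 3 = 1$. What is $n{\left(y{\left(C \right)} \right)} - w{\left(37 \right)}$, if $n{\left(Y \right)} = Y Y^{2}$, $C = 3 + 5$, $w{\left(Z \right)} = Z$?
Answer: $-45$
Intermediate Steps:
$C = 8$
$y{\left(m \right)} = -2$ ($y{\left(m \right)} = -3 + 1 = -2$)
$n{\left(Y \right)} = Y^{3}$
$n{\left(y{\left(C \right)} \right)} - w{\left(37 \right)} = \left(-2\right)^{3} - 37 = -8 - 37 = -45$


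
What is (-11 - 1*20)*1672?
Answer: -51832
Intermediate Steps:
(-11 - 1*20)*1672 = (-11 - 20)*1672 = -31*1672 = -51832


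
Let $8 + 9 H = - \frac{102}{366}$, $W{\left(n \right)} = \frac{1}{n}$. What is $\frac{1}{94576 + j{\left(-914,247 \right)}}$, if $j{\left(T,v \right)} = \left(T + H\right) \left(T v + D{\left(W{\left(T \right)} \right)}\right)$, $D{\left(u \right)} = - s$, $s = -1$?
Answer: $\frac{549}{113447631511} \approx 4.8392 \cdot 10^{-9}$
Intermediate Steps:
$H = - \frac{505}{549}$ ($H = - \frac{8}{9} + \frac{\left(-102\right) \frac{1}{366}}{9} = - \frac{8}{9} + \frac{1}{9} \left(- \frac{17}{61}\right) = - \frac{8}{9} - \frac{17}{549} = - \frac{505}{549} \approx -0.91985$)
$D{\left(u \right)} = 1$ ($D{\left(u \right)} = \left(-1\right) \left(-1\right) = 1$)
$j{\left(T,v \right)} = \left(1 + T v\right) \left(- \frac{505}{549} + T\right)$ ($j{\left(T,v \right)} = \left(T - \frac{505}{549}\right) \left(T v + 1\right) = \left(- \frac{505}{549} + T\right) \left(1 + T v\right) = \left(1 + T v\right) \left(- \frac{505}{549} + T\right)$)
$\frac{1}{94576 + j{\left(-914,247 \right)}} = \frac{1}{94576 - \left(\frac{502291}{549} - 206342812 - \frac{114007790}{549}\right)} = \frac{1}{94576 + \left(- \frac{505}{549} - 914 + 247 \cdot 835396 + \frac{114007790}{549}\right)} = \frac{1}{94576 + \left(- \frac{505}{549} - 914 + 206342812 + \frac{114007790}{549}\right)} = \frac{1}{94576 + \frac{113395709287}{549}} = \frac{1}{\frac{113447631511}{549}} = \frac{549}{113447631511}$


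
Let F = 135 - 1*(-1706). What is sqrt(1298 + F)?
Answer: sqrt(3139) ≈ 56.027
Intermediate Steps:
F = 1841 (F = 135 + 1706 = 1841)
sqrt(1298 + F) = sqrt(1298 + 1841) = sqrt(3139)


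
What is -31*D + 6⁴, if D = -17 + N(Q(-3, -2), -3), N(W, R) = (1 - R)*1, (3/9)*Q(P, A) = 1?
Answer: 1699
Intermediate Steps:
Q(P, A) = 3 (Q(P, A) = 3*1 = 3)
N(W, R) = 1 - R
D = -13 (D = -17 + (1 - 1*(-3)) = -17 + (1 + 3) = -17 + 4 = -13)
-31*D + 6⁴ = -31*(-13) + 6⁴ = 403 + 1296 = 1699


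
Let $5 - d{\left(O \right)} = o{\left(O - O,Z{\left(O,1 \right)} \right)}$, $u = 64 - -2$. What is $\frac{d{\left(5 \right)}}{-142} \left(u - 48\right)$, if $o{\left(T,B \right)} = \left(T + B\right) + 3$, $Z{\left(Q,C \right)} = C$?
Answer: $- \frac{9}{71} \approx -0.12676$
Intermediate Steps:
$u = 66$ ($u = 64 + 2 = 66$)
$o{\left(T,B \right)} = 3 + B + T$ ($o{\left(T,B \right)} = \left(B + T\right) + 3 = 3 + B + T$)
$d{\left(O \right)} = 1$ ($d{\left(O \right)} = 5 - \left(3 + 1 + \left(O - O\right)\right) = 5 - \left(3 + 1 + 0\right) = 5 - 4 = 1$)
$\frac{d{\left(5 \right)}}{-142} \left(u - 48\right) = 1 \frac{1}{-142} \left(66 - 48\right) = 1 \left(- \frac{1}{142}\right) 18 = \left(- \frac{1}{142}\right) 18 = - \frac{9}{71}$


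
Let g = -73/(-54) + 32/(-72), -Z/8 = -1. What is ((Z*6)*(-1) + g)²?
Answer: 6466849/2916 ≈ 2217.7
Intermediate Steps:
Z = 8 (Z = -8*(-1) = 8)
g = 49/54 (g = -73*(-1/54) + 32*(-1/72) = 73/54 - 4/9 = 49/54 ≈ 0.90741)
((Z*6)*(-1) + g)² = ((8*6)*(-1) + 49/54)² = (48*(-1) + 49/54)² = (-48 + 49/54)² = (-2543/54)² = 6466849/2916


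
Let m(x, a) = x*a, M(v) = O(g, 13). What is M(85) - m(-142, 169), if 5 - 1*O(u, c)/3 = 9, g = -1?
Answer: 23986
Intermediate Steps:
O(u, c) = -12 (O(u, c) = 15 - 3*9 = 15 - 27 = -12)
M(v) = -12
m(x, a) = a*x
M(85) - m(-142, 169) = -12 - 169*(-142) = -12 - 1*(-23998) = -12 + 23998 = 23986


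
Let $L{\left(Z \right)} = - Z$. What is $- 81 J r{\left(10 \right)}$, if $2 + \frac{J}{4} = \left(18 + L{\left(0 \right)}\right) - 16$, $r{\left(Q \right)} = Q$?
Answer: $0$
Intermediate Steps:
$J = 0$ ($J = -8 + 4 \left(\left(18 - 0\right) - 16\right) = -8 + 4 \left(\left(18 + 0\right) - 16\right) = -8 + 4 \left(18 - 16\right) = -8 + 4 \cdot 2 = -8 + 8 = 0$)
$- 81 J r{\left(10 \right)} = \left(-81\right) 0 \cdot 10 = 0 \cdot 10 = 0$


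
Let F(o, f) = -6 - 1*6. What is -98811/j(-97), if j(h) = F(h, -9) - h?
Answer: -98811/85 ≈ -1162.5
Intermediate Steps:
F(o, f) = -12 (F(o, f) = -6 - 6 = -12)
j(h) = -12 - h
-98811/j(-97) = -98811/(-12 - 1*(-97)) = -98811/(-12 + 97) = -98811/85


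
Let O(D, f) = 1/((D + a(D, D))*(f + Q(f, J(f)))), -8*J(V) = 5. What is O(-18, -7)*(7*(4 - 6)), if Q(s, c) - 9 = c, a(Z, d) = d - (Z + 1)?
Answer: 112/209 ≈ 0.53588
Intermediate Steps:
a(Z, d) = -1 + d - Z (a(Z, d) = d - (1 + Z) = d + (-1 - Z) = -1 + d - Z)
J(V) = -5/8 (J(V) = -⅛*5 = -5/8)
Q(s, c) = 9 + c
O(D, f) = 1/((-1 + D)*(67/8 + f)) (O(D, f) = 1/((D + (-1 + D - D))*(f + (9 - 5/8))) = 1/((D - 1)*(f + 67/8)) = 1/((-1 + D)*(67/8 + f)))
O(-18, -7)*(7*(4 - 6)) = (8/(-67 - 8*(-7) + 67*(-18) + 8*(-18)*(-7)))*(7*(4 - 6)) = (8/(-67 + 56 - 1206 + 1008))*(7*(-2)) = (8/(-209))*(-14) = (8*(-1/209))*(-14) = -8/209*(-14) = 112/209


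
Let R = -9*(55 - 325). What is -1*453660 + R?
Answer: -451230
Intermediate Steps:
R = 2430 (R = -9*(-270) = 2430)
-1*453660 + R = -1*453660 + 2430 = -453660 + 2430 = -451230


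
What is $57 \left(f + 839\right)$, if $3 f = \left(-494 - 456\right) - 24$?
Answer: $29317$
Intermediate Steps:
$f = - \frac{974}{3}$ ($f = \frac{\left(-494 - 456\right) - 24}{3} = \frac{-950 - 24}{3} = \frac{1}{3} \left(-974\right) = - \frac{974}{3} \approx -324.67$)
$57 \left(f + 839\right) = 57 \left(- \frac{974}{3} + 839\right) = 57 \cdot \frac{1543}{3} = 29317$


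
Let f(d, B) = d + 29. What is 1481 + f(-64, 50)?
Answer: 1446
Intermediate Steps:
f(d, B) = 29 + d
1481 + f(-64, 50) = 1481 + (29 - 64) = 1481 - 35 = 1446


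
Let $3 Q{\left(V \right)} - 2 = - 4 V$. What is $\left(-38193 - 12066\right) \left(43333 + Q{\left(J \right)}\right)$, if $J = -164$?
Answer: $-2188896721$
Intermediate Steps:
$Q{\left(V \right)} = \frac{2}{3} - \frac{4 V}{3}$ ($Q{\left(V \right)} = \frac{2}{3} + \frac{\left(-4\right) V}{3} = \frac{2}{3} - \frac{4 V}{3}$)
$\left(-38193 - 12066\right) \left(43333 + Q{\left(J \right)}\right) = \left(-38193 - 12066\right) \left(43333 + \left(\frac{2}{3} - - \frac{656}{3}\right)\right) = - 50259 \left(43333 + \left(\frac{2}{3} + \frac{656}{3}\right)\right) = - 50259 \left(43333 + \frac{658}{3}\right) = \left(-50259\right) \frac{130657}{3} = -2188896721$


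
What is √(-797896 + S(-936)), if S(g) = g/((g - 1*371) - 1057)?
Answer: 7*I*√631949602/197 ≈ 893.25*I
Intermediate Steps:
S(g) = g/(-1428 + g) (S(g) = g/((g - 371) - 1057) = g/((-371 + g) - 1057) = g/(-1428 + g))
√(-797896 + S(-936)) = √(-797896 - 936/(-1428 - 936)) = √(-797896 - 936/(-2364)) = √(-797896 - 936*(-1/2364)) = √(-797896 + 78/197) = √(-157185434/197) = 7*I*√631949602/197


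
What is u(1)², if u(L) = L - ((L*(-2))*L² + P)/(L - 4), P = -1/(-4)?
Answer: 25/144 ≈ 0.17361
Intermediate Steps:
P = ¼ (P = -1*(-¼) = ¼ ≈ 0.25000)
u(L) = L - (¼ - 2*L³)/(-4 + L) (u(L) = L - ((L*(-2))*L² + ¼)/(L - 4) = L - ((-2*L)*L² + ¼)/(-4 + L) = L - (-2*L³ + ¼)/(-4 + L) = L - (¼ - 2*L³)/(-4 + L))
u(1)² = ((-¼ + 1² - 4*1 + 2*1³)/(-4 + 1))² = ((-¼ + 1 - 4 + 2*1)/(-3))² = (-(-¼ + 1 - 4 + 2)/3)² = (-⅓*(-5/4))² = (5/12)² = 25/144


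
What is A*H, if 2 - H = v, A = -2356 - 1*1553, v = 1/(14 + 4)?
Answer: -45605/6 ≈ -7600.8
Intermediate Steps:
v = 1/18 ≈ 0.055556
A = -3909 (A = -2356 - 1553 = -3909)
H = 35/18 (H = 2 - 1*1/18 = 2 - 1/18 = 35/18 ≈ 1.9444)
A*H = -3909*35/18 = -45605/6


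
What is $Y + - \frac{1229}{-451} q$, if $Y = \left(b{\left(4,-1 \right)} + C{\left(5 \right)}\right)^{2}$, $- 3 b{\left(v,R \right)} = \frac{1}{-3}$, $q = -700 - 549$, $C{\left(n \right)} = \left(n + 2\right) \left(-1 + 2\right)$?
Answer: $- \frac{122489405}{36531} \approx -3353.0$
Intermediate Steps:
$C{\left(n \right)} = 2 + n$ ($C{\left(n \right)} = \left(2 + n\right) 1 = 2 + n$)
$q = -1249$ ($q = -700 - 549 = -1249$)
$b{\left(v,R \right)} = \frac{1}{9}$ ($b{\left(v,R \right)} = - \frac{1}{3 \left(-3\right)} = \left(- \frac{1}{3}\right) \left(- \frac{1}{3}\right) = \frac{1}{9}$)
$Y = \frac{4096}{81}$ ($Y = \left(\frac{1}{9} + \left(2 + 5\right)\right)^{2} = \left(\frac{1}{9} + 7\right)^{2} = \left(\frac{64}{9}\right)^{2} = \frac{4096}{81} \approx 50.568$)
$Y + - \frac{1229}{-451} q = \frac{4096}{81} + - \frac{1229}{-451} \left(-1249\right) = \frac{4096}{81} + \left(-1229\right) \left(- \frac{1}{451}\right) \left(-1249\right) = \frac{4096}{81} + \frac{1229}{451} \left(-1249\right) = \frac{4096}{81} - \frac{1535021}{451} = - \frac{122489405}{36531}$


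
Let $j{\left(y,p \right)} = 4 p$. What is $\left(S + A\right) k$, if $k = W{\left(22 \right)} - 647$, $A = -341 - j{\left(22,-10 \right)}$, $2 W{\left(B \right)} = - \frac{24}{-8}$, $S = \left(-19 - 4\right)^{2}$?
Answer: $-147174$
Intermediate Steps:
$S = 529$ ($S = \left(-23\right)^{2} = 529$)
$W{\left(B \right)} = \frac{3}{2}$ ($W{\left(B \right)} = \frac{\left(-24\right) \frac{1}{-8}}{2} = \frac{\left(-24\right) \left(- \frac{1}{8}\right)}{2} = \frac{1}{2} \cdot 3 = \frac{3}{2}$)
$A = -301$ ($A = -341 - 4 \left(-10\right) = -341 - -40 = -341 + 40 = -301$)
$k = - \frac{1291}{2}$ ($k = \frac{3}{2} - 647 = - \frac{1291}{2} \approx -645.5$)
$\left(S + A\right) k = \left(529 - 301\right) \left(- \frac{1291}{2}\right) = 228 \left(- \frac{1291}{2}\right) = -147174$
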